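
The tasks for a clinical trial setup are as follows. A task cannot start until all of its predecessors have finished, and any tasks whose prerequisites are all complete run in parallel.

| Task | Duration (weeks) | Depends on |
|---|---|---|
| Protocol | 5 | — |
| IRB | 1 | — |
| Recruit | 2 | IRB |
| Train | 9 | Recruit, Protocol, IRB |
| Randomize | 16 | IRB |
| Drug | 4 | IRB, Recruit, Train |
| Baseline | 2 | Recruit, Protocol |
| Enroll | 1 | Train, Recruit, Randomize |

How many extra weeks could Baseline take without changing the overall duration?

11

Critical path: Protocol→Train→Drug = 5+9+4 = 18, so the finish is 18 weeks.
The longest chain containing Baseline totals 7 weeks.
So Baseline can slip 18 − 7 = 11 weeks.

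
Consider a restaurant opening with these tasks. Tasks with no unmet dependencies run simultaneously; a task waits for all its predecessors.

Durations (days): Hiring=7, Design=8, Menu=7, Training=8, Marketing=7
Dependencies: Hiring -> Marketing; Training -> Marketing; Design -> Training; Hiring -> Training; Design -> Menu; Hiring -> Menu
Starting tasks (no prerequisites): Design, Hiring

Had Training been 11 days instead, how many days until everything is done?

Actual critical path: Design→Training→Marketing = 8+8+7 = 23 ⇒ 23 days.
Training is on the critical path; changing it to 11 makes that path 26 days.
That remains the longest chain; total 26 days.

26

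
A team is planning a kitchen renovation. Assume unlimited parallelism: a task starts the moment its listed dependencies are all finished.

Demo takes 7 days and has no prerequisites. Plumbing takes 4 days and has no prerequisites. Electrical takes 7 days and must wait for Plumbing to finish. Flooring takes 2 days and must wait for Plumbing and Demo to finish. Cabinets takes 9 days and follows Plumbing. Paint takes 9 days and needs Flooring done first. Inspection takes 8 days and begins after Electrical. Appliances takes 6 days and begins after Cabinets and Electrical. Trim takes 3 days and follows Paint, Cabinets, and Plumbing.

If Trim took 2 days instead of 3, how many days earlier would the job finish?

Actual critical path: Demo→Flooring→Paint→Trim = 7+2+9+3 = 21 ⇒ 21 days.
Since Trim is critical, the -1 change carries straight to that chain (now 20 days).
No other chain overtakes it, so the finish is 20 days.
Change in finish: 20 − 21 = -1 days.

1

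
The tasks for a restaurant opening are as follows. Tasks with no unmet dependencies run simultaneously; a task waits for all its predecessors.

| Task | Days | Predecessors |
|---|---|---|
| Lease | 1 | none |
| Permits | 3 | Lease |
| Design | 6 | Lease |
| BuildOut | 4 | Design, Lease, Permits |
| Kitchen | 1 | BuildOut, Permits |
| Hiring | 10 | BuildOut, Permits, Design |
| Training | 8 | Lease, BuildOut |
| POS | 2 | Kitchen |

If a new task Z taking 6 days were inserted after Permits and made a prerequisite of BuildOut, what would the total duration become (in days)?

Originally the schedule takes 21 days.
With Z inserted, BuildOut now waits for max(Design, Lease, Permits, Z).
New critical path: Lease→Permits→Z→BuildOut→Hiring = 1+3+6+4+10 = 24 ⇒ 24 days.

24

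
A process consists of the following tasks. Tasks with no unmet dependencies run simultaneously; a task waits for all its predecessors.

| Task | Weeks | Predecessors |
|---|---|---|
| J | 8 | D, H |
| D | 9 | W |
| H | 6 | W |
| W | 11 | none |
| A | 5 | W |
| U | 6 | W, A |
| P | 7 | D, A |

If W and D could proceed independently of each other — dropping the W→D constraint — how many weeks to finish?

25

With the dependency in place, W→D→J = 11+9+8 = 28 sets the finish at 28 weeks.
Without W→D, D's earliest start moves from 11 to 0.
New critical path: W→H→J = 11+6+8 = 25 ⇒ 25 weeks.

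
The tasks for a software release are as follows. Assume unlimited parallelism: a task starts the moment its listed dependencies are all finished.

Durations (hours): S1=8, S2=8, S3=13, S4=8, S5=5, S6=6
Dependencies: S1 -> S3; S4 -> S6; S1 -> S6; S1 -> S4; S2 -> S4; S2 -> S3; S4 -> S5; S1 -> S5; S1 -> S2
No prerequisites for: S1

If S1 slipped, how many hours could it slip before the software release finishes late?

Critical path: S1→S2→S4→S6 = 8+8+8+6 = 30, so the finish is 30 hours.
Longest path through S1: 30 hours (earliest finish 8, latest finish 8).
Slack of S1 = 0 − 0 = 0 hours.

0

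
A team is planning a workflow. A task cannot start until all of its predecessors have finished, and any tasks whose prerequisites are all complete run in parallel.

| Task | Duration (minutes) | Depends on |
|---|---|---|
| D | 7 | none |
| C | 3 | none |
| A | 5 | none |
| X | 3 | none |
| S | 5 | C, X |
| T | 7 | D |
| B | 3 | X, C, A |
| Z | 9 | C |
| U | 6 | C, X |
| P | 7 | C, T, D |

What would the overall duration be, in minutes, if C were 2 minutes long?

21

As given, the longest chain is D→T→P = 7+7+7 = 21, so the finish is 21 minutes.
The longest path through C is only 12 minutes, so C has float 9.
No other chain overtakes it, so the finish is 21 minutes.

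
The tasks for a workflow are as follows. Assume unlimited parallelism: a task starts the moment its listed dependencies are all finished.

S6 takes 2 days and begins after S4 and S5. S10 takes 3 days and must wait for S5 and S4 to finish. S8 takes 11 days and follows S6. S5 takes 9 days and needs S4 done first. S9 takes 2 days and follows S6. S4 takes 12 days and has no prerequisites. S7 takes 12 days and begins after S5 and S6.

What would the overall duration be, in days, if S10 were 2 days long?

Baseline: S4→S5→S6→S7 = 12+9+2+12 = 35 → 35 days.
S10 has 11 days of float (longest path through it is 24).
The critical path is still S4→S5→S6→S7; finish is now 35 days.

35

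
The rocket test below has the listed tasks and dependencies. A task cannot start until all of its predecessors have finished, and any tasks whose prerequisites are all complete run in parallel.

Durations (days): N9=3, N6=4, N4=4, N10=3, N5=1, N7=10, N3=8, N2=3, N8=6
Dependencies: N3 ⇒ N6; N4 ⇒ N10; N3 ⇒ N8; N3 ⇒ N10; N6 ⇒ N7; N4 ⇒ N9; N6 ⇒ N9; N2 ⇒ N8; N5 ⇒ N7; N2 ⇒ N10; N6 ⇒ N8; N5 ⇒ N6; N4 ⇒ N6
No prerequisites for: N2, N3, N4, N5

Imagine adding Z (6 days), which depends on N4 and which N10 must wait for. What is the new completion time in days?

22

Originally the plan takes 22 days.
With Z inserted, N10 now waits for max(N4, N3, N2, Z).
New critical path: N3→N6→N7 = 8+4+10 = 22 ⇒ 22 days.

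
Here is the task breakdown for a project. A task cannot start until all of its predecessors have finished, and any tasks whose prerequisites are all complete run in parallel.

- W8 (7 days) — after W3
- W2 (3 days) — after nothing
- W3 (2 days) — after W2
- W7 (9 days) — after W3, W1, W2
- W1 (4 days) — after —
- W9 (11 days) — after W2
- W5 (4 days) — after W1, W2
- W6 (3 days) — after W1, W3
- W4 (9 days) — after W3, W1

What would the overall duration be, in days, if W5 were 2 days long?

14

As given, the longest chain is W2→W3→W4 = 3+2+9 = 14, so the finish is 14 days.
W5 has 6 days of float (longest path through it is 8).
That remains the longest chain; total 14 days.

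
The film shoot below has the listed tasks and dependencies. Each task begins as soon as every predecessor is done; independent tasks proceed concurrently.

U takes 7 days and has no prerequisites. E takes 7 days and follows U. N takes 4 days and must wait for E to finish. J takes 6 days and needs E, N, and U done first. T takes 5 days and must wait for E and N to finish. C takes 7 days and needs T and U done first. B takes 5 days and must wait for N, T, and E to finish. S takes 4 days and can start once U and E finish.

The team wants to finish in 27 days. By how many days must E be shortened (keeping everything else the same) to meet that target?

Current finish: 30 days; target: 27.
E is on every critical path, so each day cut from E cuts the finish by one (this holds down to a finish of 24).
Need 30 − 27 = 3 days off E → E becomes 4 days, finish becomes 27.

3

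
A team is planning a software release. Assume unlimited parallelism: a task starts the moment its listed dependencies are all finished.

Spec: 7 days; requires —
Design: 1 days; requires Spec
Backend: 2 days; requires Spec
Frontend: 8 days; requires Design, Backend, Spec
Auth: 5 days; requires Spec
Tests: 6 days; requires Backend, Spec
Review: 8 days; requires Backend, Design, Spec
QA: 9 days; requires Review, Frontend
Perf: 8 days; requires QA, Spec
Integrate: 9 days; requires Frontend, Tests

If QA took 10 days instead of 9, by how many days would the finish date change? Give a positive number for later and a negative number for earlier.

Baseline: Spec→Backend→Frontend→QA→Perf = 7+2+8+9+8 = 34 → 34 days.
Since QA is critical, the +1 change carries straight to that chain (now 35 days).
The critical path is still Spec→Backend→Frontend→QA→Perf; finish is now 35 days.
Change in finish: 35 − 34 = +1 days.

1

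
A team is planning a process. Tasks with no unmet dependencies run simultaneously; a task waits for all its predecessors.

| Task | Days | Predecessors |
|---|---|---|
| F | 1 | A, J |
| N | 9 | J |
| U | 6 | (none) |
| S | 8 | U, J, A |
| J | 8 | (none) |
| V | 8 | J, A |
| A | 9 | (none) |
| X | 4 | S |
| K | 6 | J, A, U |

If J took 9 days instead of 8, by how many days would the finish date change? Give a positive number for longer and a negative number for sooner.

Baseline: A→S→X = 9+8+4 = 21 → 21 days.
J has 1 day of float (longest path through it is 20).
The binding chain switches to J→S→X = 9+8+4 = 21; finish 21 days.
Change in finish: 21 − 21 = +0 days.

0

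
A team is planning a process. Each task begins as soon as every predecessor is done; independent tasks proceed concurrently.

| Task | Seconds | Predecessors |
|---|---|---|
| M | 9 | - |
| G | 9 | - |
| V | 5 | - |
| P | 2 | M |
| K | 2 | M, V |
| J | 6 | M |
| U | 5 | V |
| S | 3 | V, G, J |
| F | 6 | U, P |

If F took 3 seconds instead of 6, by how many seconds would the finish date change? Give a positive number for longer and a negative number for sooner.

As given, the longest chain is M→J→S = 9+6+3 = 18, so the finish is 18 seconds.
F has 1 second of float (longest path through it is 17).
That remains the longest chain; total 18 seconds.
Change in finish: 18 − 18 = +0 seconds.

0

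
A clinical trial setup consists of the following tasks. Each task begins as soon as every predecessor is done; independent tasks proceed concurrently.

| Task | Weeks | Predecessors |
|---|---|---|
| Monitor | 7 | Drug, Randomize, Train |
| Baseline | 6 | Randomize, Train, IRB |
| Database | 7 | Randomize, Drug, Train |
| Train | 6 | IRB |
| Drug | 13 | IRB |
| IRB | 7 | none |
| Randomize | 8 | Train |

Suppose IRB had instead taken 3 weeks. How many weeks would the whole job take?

24

Critical path before the change: IRB→Train→Randomize→Database = 7+6+8+7 = 28 giving 28 weeks.
IRB lies on that path, so at 3 weeks the path becomes 24 weeks.
That remains the longest chain; total 24 weeks.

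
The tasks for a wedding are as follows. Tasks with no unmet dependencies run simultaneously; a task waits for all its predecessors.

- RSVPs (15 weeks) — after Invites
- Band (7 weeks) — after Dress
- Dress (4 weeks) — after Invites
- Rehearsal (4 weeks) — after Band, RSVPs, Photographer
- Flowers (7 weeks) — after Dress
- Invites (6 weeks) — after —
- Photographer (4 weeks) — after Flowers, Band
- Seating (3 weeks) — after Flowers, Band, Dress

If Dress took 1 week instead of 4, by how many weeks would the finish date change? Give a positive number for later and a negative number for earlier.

Actual critical path: Invites→Dress→Flowers→Photographer→Rehearsal = 6+4+7+4+4 = 25 ⇒ 25 weeks.
Dress lies on that path, so at 1 week the path becomes 22 weeks.
New critical path: Invites→RSVPs→Rehearsal = 6+15+4 = 25 ⇒ 25 weeks.
Change in finish: 25 − 25 = +0 weeks.

0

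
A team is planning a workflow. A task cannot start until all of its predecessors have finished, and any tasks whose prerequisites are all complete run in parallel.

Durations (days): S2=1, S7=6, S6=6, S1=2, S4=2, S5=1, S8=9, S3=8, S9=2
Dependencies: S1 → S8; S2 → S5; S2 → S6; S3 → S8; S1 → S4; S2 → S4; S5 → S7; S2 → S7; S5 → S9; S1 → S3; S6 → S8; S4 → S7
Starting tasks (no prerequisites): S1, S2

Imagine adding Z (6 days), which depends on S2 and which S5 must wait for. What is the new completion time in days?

19

Originally the job takes 19 days.
With Z inserted, S5 now waits for max(S2, Z).
New critical path: S1→S3→S8 = 2+8+9 = 19 ⇒ 19 days.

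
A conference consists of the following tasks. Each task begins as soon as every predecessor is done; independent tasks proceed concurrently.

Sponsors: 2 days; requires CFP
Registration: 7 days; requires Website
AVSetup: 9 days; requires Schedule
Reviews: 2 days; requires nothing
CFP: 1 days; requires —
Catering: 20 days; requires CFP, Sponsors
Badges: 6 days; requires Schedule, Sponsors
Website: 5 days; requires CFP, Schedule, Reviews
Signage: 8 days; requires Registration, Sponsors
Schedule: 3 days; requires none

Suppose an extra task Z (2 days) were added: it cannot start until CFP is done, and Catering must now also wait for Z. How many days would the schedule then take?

23

Originally the schedule takes 23 days.
With Z inserted, Catering now waits for max(CFP, Sponsors, Z).
New critical path: CFP→Z→Catering = 1+2+20 = 23 ⇒ 23 days.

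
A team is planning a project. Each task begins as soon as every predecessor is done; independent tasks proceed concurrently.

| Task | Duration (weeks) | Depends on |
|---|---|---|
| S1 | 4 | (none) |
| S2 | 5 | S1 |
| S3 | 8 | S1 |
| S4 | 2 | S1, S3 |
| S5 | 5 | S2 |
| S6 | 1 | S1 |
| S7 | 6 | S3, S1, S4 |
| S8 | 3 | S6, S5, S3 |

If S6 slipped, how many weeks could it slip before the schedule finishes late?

12

S1→S3→S4→S7 = 4+8+2+6 = 20 sets the makespan at 20 weeks.
Longest path through S6: 8 weeks (earliest finish 5, latest finish 17).
So S6 can slip 17 − 5 = 12 weeks.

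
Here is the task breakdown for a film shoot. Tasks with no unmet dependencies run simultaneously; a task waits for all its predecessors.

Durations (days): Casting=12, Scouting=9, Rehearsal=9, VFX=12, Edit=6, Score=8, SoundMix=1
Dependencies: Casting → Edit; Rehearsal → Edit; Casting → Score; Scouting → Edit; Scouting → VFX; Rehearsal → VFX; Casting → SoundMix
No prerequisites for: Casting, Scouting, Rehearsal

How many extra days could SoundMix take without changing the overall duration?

8

The longest chain is Scouting→VFX = 9+12 = 21; overall finish 21 days.
The longest chain containing SoundMix totals 13 days.
Slack of SoundMix = 20 − 12 = 8 days.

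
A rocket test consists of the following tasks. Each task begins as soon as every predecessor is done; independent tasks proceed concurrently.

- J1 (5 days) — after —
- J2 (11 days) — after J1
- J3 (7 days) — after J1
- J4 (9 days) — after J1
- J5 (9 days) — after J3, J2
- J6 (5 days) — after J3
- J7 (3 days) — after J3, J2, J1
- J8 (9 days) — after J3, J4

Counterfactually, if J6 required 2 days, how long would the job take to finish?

Actual critical path: J1→J2→J5 = 5+11+9 = 25 ⇒ 25 days.
J6 has 8 days of float (longest path through it is 17).
That remains the longest chain; total 25 days.

25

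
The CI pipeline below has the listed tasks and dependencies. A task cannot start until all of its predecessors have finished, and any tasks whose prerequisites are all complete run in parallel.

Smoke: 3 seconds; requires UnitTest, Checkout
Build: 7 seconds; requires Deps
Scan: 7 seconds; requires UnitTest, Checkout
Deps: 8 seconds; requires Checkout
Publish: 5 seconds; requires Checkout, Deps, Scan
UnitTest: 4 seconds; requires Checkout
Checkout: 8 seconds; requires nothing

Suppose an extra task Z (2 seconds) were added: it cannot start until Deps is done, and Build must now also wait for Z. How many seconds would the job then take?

25

Originally the job takes 24 seconds.
With Z inserted, Build now waits for max(Deps, Z).
New critical path: Checkout→Deps→Z→Build = 8+8+2+7 = 25 ⇒ 25 seconds.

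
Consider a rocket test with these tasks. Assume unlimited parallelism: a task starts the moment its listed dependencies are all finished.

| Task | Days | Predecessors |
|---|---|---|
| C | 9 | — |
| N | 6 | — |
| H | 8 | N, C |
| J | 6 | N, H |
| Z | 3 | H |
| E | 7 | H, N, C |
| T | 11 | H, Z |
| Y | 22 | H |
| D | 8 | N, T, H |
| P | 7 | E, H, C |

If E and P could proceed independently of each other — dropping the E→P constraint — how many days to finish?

39

Before: longest chain C→H→Z→T→D = 9+8+3+11+8 = 39, finish 39.
Without E→P, P's earliest start moves from 24 to 17.
After: C→H→Z→T→D = 9+8+3+11+8 = 39 → 39 days.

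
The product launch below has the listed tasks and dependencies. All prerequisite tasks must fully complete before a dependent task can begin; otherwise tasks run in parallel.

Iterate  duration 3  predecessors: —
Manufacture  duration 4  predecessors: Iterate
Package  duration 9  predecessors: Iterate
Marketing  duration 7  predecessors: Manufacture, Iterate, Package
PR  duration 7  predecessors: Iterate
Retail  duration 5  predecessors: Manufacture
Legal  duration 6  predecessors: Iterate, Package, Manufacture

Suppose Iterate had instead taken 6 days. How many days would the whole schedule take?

22

Critical path before the change: Iterate→Package→Marketing = 3+9+7 = 19 giving 19 days.
Since Iterate is critical, the +3 change carries straight to that chain (now 22 days).
No other chain overtakes it, so the finish is 22 days.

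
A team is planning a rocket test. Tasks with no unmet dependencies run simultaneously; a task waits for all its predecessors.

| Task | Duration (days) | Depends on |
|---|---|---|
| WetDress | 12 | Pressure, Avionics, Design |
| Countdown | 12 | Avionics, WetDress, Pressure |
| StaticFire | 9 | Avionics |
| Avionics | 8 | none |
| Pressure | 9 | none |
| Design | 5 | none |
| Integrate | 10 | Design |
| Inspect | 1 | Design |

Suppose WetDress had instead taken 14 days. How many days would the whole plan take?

As given, the longest chain is Pressure→WetDress→Countdown = 9+12+12 = 33, so the finish is 33 days.
WetDress lies on that path, so at 14 days the path becomes 35 days.
That remains the longest chain; total 35 days.

35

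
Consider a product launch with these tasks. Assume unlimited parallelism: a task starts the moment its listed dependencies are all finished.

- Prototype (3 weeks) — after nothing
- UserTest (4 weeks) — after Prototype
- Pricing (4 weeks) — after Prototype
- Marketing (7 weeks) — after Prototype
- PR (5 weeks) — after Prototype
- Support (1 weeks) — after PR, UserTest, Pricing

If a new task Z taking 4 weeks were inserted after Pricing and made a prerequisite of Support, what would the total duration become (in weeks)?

Originally the schedule takes 10 weeks.
With Z inserted, Support now waits for max(PR, UserTest, Pricing, Z).
New critical path: Prototype→Pricing→Z→Support = 3+4+4+1 = 12 ⇒ 12 weeks.

12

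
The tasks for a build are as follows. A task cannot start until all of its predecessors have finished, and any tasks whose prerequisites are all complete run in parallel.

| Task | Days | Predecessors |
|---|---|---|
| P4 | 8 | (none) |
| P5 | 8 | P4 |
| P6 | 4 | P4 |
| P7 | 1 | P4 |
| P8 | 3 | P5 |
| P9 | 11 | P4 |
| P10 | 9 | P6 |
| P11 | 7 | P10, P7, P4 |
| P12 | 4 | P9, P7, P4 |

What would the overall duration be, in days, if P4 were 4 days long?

Actual critical path: P4→P6→P10→P11 = 8+4+9+7 = 28 ⇒ 28 days.
Since P4 is critical, the -4 change carries straight to that chain (now 24 days).
The critical path is still P4→P6→P10→P11; finish is now 24 days.

24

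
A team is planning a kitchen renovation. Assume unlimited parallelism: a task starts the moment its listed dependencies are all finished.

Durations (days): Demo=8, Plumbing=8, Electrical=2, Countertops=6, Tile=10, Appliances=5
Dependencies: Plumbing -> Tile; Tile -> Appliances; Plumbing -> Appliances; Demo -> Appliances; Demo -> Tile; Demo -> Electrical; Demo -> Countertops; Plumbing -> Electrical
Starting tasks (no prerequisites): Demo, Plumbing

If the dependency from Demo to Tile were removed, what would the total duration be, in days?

Before: longest chain Demo→Tile→Appliances = 8+10+5 = 23, finish 23.
Dropping Demo→Tile doesn't change Tile's earliest start (8); another predecessor still binds.
After: Plumbing→Tile→Appliances = 8+10+5 = 23 → 23 days.

23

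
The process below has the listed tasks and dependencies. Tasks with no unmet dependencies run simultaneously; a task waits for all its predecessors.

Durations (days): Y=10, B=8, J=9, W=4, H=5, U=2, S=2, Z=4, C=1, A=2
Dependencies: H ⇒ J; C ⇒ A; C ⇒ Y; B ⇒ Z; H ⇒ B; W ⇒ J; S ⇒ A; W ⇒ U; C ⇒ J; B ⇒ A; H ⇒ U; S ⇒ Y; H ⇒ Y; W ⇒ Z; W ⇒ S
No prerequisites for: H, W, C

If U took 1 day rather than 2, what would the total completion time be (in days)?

The binding path is H→B→Z = 5+8+4 = 17; finish at 17 days.
The longest path through U is only 7 days, so U has float 10.
No other chain overtakes it, so the finish is 17 days.

17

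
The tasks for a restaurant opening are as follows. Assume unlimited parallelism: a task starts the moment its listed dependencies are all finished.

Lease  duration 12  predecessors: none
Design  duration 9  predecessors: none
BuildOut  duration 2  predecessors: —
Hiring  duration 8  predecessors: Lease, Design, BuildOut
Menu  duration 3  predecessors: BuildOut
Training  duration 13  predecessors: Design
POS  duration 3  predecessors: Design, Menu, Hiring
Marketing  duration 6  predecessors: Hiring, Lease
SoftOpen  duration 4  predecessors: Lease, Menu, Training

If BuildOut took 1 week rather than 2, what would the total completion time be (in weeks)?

26

As given, the longest chain is Lease→Hiring→Marketing = 12+8+6 = 26, so the finish is 26 weeks.
BuildOut is off the critical path — its longest chain is 16 weeks, giving 10 of slack.
That remains the longest chain; total 26 weeks.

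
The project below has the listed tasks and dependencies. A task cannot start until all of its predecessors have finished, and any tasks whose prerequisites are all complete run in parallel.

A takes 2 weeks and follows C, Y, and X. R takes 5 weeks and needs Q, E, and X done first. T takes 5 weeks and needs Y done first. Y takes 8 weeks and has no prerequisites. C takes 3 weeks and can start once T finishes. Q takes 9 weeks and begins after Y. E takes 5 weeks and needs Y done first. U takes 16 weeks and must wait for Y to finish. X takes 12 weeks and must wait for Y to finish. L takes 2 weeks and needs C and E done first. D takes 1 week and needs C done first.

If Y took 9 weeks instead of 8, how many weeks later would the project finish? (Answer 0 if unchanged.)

1

Actual critical path: Y→X→R = 8+12+5 = 25 ⇒ 25 weeks.
Since Y is critical, the +1 change carries straight to that chain (now 26 weeks).
That remains the longest chain; total 26 weeks.
Change in finish: 26 − 25 = +1 weeks.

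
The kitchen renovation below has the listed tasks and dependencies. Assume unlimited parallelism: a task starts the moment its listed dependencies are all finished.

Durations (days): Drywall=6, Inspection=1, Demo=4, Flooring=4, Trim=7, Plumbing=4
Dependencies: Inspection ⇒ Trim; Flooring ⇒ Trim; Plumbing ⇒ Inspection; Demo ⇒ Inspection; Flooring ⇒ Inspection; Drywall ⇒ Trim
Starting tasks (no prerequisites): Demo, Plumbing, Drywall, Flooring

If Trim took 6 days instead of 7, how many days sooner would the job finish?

1

The binding path is Drywall→Trim = 6+7 = 13; finish at 13 days.
Trim lies on that path, so at 6 days the path becomes 12 days.
No other chain overtakes it, so the finish is 12 days.
Change in finish: 12 − 13 = -1 days.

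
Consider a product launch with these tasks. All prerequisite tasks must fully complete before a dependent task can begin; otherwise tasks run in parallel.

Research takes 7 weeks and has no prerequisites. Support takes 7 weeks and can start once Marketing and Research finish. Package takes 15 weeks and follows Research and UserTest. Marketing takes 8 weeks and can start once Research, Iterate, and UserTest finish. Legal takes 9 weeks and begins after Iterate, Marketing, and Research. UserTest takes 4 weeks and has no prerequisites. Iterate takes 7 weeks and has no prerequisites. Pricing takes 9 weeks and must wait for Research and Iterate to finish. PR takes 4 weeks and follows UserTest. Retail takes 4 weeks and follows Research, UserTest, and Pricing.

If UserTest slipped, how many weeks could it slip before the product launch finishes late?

3

Research→Marketing→Legal = 7+8+9 = 24 sets the makespan at 24 weeks.
UserTest finishes as early as 4 and must finish by 7.
So UserTest can slip 7 − 4 = 3 weeks.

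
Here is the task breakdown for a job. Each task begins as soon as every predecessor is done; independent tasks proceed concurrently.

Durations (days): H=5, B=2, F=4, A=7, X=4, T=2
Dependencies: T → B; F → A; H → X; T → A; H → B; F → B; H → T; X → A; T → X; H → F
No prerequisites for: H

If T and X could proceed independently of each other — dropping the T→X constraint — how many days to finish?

16

With the dependency in place, H→T→X→A = 5+2+4+7 = 18 sets the finish at 18 days.
Without T→X, X's earliest start moves from 7 to 5.
New critical path: H→X→A = 5+4+7 = 16 ⇒ 16 days.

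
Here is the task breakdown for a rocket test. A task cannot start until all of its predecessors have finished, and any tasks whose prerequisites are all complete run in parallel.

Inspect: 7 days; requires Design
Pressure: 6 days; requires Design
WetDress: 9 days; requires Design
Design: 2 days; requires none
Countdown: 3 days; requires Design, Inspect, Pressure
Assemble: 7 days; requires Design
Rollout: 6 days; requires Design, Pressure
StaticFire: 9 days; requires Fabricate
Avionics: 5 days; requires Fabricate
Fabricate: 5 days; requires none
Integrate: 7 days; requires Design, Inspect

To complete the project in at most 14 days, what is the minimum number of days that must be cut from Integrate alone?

2

Current finish: 16 days; target: 14.
Integrate is on every critical path, so each day cut from Integrate cuts the finish by one (this holds down to a finish of 14).
Need 16 − 14 = 2 days off Integrate → Integrate becomes 5 days, finish becomes 14.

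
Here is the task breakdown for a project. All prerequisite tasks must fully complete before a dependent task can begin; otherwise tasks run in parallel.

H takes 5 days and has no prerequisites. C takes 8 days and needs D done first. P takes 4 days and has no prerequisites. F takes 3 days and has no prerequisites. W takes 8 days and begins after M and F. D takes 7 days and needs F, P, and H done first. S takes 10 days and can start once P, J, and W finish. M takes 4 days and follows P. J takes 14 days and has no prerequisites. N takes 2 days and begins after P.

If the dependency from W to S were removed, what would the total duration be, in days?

With the dependency in place, P→M→W→S = 4+4+8+10 = 26 sets the finish at 26 days.
Without W→S, S's earliest start moves from 16 to 14.
New critical path: J→S = 14+10 = 24 ⇒ 24 days.

24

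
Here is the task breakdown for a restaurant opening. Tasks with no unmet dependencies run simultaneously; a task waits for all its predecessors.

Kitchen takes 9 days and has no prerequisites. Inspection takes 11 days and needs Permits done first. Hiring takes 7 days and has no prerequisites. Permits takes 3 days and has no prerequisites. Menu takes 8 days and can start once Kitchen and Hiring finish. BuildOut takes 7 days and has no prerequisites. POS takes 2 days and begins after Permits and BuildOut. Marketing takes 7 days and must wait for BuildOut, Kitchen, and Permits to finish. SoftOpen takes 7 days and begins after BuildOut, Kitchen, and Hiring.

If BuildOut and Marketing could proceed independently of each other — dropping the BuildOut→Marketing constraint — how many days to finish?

Before: longest chain Kitchen→Menu = 9+8 = 17, finish 17.
Dropping BuildOut→Marketing doesn't change Marketing's earliest start (9); another predecessor still binds.
New critical path: Kitchen→Menu = 9+8 = 17 ⇒ 17 days.

17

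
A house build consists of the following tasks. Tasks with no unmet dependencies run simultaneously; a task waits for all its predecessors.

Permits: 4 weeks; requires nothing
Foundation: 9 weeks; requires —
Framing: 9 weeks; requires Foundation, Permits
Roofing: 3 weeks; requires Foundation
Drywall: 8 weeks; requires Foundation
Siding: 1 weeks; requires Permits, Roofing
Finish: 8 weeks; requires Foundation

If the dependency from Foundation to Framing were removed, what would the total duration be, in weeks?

17

Before: longest chain Foundation→Framing = 9+9 = 18, finish 18.
Without Foundation→Framing, Framing's earliest start moves from 9 to 4.
The longest chain is now Foundation→Drywall = 9+8 = 17, so the job takes 17 weeks.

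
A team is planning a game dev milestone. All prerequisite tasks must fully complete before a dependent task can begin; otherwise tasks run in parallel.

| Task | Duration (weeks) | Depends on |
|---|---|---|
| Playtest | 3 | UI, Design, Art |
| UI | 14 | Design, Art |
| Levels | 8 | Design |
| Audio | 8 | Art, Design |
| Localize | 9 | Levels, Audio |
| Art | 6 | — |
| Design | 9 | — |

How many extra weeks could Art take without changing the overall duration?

The longest chain is Design→Levels→Localize = 9+8+9 = 26; overall finish 26 weeks.
Art finishes as early as 6 and must finish by 9.
Float = 26 − 23 = 3.

3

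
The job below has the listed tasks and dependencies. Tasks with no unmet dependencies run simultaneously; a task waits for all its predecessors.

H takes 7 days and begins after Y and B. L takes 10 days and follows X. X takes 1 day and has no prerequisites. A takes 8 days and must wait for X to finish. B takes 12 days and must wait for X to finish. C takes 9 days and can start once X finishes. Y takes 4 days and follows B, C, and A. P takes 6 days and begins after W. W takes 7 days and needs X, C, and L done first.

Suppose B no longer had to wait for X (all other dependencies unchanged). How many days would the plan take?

24

Before: longest chain X→B→Y→H = 1+12+4+7 = 24, finish 24.
Without X→B, B's earliest start moves from 1 to 0.
New critical path: X→L→W→P = 1+10+7+6 = 24 ⇒ 24 days.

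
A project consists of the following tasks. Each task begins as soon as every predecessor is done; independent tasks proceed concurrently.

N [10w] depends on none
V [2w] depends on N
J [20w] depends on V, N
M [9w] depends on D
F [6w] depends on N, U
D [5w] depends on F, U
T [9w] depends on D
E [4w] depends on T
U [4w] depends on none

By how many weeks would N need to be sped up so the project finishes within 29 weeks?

Current finish: 34 weeks; target: 29.
N is on every critical path, so each week cut from N cuts the finish by one (this holds down to a finish of 28).
Need 34 − 29 = 5 weeks off N → N becomes 5 weeks, finish becomes 29.

5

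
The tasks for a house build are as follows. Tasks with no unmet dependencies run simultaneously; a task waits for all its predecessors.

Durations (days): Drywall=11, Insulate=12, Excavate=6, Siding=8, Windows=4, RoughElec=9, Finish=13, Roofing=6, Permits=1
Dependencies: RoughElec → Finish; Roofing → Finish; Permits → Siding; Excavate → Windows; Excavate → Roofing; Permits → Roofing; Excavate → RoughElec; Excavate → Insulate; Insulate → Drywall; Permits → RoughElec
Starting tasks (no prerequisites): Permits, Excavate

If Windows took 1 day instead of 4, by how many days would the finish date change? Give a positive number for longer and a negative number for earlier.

Baseline: Excavate→Insulate→Drywall = 6+12+11 = 29 → 29 days.
Windows is off the critical path — its longest chain is 10 days, giving 19 of slack.
That remains the longest chain; total 29 days.
Change in finish: 29 − 29 = +0 days.

0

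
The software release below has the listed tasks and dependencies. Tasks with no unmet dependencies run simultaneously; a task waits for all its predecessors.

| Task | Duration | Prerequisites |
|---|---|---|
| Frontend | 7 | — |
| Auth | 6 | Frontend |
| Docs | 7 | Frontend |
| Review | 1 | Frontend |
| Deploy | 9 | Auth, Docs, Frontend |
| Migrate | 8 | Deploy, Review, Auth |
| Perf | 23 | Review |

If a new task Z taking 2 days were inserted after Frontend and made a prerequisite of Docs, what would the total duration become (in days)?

Originally the job takes 31 days.
With Z inserted, Docs now waits for max(Frontend, Z).
New critical path: Frontend→Z→Docs→Deploy→Migrate = 7+2+7+9+8 = 33 ⇒ 33 days.

33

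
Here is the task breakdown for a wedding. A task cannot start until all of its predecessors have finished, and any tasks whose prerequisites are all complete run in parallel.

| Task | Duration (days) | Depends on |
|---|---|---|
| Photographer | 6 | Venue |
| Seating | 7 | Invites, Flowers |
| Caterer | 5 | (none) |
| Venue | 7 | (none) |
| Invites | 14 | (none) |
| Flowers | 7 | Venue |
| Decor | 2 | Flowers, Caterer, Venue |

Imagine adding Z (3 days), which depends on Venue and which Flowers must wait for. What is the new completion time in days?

24

Originally the plan takes 21 days.
With Z inserted, Flowers now waits for max(Venue, Z).
New critical path: Venue→Z→Flowers→Seating = 7+3+7+7 = 24 ⇒ 24 days.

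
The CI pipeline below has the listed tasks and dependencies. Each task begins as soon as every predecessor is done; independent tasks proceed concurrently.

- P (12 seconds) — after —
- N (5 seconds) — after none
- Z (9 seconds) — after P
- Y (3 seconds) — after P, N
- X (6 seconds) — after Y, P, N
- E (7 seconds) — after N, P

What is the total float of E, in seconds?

The longest chain is P→Z = 12+9 = 21; overall finish 21 seconds.
The longest chain containing E totals 19 seconds.
Float = 21 − 19 = 2.

2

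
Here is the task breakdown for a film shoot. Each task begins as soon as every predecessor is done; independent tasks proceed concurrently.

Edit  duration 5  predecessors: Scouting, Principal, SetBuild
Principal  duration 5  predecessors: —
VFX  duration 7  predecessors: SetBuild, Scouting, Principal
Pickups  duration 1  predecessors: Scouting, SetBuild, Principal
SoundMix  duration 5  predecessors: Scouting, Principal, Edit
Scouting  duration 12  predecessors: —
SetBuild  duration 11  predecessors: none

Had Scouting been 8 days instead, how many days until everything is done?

21

Actual critical path: Scouting→Edit→SoundMix = 12+5+5 = 22 ⇒ 22 days.
Scouting is on the critical path; changing it to 8 makes that path 18 days.
New critical path: SetBuild→Edit→SoundMix = 11+5+5 = 21 ⇒ 21 days.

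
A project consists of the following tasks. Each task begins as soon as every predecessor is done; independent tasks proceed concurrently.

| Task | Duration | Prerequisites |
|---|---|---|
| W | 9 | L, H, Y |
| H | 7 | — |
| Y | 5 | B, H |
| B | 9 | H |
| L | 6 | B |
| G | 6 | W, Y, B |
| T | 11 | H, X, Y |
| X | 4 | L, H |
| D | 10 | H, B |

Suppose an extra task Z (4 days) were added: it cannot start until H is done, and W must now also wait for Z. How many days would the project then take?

Originally the project takes 37 days.
With Z inserted, W now waits for max(L, H, Y, Z).
New critical path: H→B→L→W→G = 7+9+6+9+6 = 37 ⇒ 37 days.

37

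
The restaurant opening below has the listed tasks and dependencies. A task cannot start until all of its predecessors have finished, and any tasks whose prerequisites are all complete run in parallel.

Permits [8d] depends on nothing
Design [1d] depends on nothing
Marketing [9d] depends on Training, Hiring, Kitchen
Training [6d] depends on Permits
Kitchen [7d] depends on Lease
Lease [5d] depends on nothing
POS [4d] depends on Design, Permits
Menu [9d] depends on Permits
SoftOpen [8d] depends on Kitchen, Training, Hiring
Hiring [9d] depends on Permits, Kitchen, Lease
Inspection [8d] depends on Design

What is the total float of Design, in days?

Critical path: Lease→Kitchen→Hiring→Marketing = 5+7+9+9 = 30, so the finish is 30 days.
Longest path through Design: 9 days (earliest finish 1, latest finish 22).
Slack of Design = 21 − 0 = 21 days.

21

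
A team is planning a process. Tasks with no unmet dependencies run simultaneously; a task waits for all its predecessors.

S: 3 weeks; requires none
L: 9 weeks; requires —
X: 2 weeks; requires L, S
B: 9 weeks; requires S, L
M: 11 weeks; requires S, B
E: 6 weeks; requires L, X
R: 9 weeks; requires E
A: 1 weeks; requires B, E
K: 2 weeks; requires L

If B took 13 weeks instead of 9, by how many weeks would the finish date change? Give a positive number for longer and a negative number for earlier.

4

The binding path is L→B→M = 9+9+11 = 29; finish at 29 weeks.
B is on the critical path; changing it to 13 makes that path 33 weeks.
That remains the longest chain; total 33 weeks.
Change in finish: 33 − 29 = +4 weeks.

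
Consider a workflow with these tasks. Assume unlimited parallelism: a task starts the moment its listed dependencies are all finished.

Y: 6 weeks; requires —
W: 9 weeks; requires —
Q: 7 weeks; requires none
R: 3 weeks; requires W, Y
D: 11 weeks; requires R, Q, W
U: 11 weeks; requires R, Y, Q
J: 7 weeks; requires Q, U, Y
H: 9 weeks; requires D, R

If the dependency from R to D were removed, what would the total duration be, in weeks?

Before: longest chain W→R→D→H = 9+3+11+9 = 32, finish 32.
Without R→D, D's earliest start moves from 12 to 9.
New critical path: W→R→U→J = 9+3+11+7 = 30 ⇒ 30 weeks.

30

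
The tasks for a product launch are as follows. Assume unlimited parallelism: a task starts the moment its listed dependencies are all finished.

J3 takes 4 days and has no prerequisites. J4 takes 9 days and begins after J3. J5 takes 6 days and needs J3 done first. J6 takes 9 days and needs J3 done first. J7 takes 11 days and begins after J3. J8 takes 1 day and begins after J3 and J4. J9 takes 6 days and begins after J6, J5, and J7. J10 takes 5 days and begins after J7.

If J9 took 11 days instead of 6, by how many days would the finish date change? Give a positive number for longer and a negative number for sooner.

5

As given, the longest chain is J3→J7→J9 = 4+11+6 = 21, so the finish is 21 days.
J9 lies on that path, so at 11 days the path becomes 26 days.
The critical path is still J3→J7→J9; finish is now 26 days.
Change in finish: 26 − 21 = +5 days.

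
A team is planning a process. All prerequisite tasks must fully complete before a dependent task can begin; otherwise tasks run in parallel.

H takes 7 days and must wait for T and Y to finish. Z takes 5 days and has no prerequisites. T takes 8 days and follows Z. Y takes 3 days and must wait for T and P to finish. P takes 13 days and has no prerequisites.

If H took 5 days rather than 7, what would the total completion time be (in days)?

Critical path before the change: Z→T→Y→H = 5+8+3+7 = 23 giving 23 days.
H is on the critical path; changing it to 5 makes that path 21 days.
The critical path is still Z→T→Y→H; finish is now 21 days.

21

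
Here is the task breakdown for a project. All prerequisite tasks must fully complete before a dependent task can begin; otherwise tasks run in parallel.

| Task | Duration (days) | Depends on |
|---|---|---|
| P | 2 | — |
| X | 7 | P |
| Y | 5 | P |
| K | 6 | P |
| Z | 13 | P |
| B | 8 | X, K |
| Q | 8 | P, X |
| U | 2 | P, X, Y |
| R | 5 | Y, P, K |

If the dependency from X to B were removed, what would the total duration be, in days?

17

Original critical path: P→X→B = 2+7+8 = 17 ⇒ 17 days.
Without X→B, B's earliest start moves from 9 to 8.
New critical path: P→X→Q = 2+7+8 = 17 ⇒ 17 days.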